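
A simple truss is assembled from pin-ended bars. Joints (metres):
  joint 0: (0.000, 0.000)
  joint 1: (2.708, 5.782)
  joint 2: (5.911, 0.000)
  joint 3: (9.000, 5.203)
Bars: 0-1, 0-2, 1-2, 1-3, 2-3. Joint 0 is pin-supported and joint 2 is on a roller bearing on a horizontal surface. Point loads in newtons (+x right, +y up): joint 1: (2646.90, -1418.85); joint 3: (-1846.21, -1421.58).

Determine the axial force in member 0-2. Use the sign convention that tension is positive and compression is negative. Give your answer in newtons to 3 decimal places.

N=4 nodes, M=5 members, R=3 reactions → 2N=8, M+R=8
member 0 (0-1): L=6.3847, (cx,cy)=(0.4241,0.9056)
member 1 (0-2): L=5.9110, (cx,cy)=(1.0000,0.0000)
member 2 (1-2): L=6.6099, (cx,cy)=(0.4846,-0.8747)
member 3 (1-3): L=6.3186, (cx,cy)=(0.9958,-0.0916)
member 4 (2-3): L=6.0509, (cx,cy)=(0.5105,0.8599)
solve A·x = −loads:
  F[0-1] = +1035.9124 N (tension)
  F[0-2] = +361.3213 N (tension)
  F[1-2] = -2594.4835 N (compression)
  F[1-3] = -954.3209 N (compression)
  F[2-3] = -1754.9393 N (compression)
  Rx@0 = -800.6900 N
  Ry@0 = -938.1203 N
  Ry@2 = +3778.5503 N

361.321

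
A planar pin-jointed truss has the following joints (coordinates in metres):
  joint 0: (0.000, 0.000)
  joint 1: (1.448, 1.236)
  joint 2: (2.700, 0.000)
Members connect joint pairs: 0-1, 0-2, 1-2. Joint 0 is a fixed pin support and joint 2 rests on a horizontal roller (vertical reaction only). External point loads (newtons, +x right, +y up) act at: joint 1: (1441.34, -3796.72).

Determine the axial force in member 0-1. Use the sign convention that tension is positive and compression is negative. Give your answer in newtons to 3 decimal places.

-1695.447

N=3 nodes, M=3 members, R=3 reactions → 2N=6, M+R=6
member 0 (0-1): L=1.9038, (cx,cy)=(0.7606,0.6492)
member 1 (0-2): L=2.7000, (cx,cy)=(1.0000,0.0000)
member 2 (1-2): L=1.7593, (cx,cy)=(0.7116,-0.7025)
solve A·x = −loads:
  F[0-1] = -1695.4470 N (compression)
  F[0-2] = +2730.8797 N (tension)
  F[1-2] = -3837.4489 N (compression)
  Rx@0 = -1441.3400 N
  Ry@0 = +1100.7397 N
  Ry@2 = +2695.9803 N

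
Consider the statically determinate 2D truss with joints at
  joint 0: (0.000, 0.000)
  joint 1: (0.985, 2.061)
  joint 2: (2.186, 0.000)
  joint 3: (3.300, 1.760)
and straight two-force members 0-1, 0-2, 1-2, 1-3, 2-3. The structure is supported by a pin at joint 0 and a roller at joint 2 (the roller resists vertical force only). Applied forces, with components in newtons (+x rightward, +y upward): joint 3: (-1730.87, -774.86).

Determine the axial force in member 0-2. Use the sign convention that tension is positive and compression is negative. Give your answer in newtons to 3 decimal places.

-1253.573

N=4 nodes, M=5 members, R=3 reactions → 2N=8, M+R=8
member 0 (0-1): L=2.2843, (cx,cy)=(0.4312,0.9023)
member 1 (0-2): L=2.1860, (cx,cy)=(1.0000,0.0000)
member 2 (1-2): L=2.3854, (cx,cy)=(0.5035,-0.8640)
member 3 (1-3): L=2.3345, (cx,cy)=(0.9917,-0.1289)
member 4 (2-3): L=2.0829, (cx,cy)=(0.5348,0.8450)
solve A·x = −loads:
  F[0-1] = -1106.8854 N (compression)
  F[0-2] = -1253.5726 N (compression)
  F[1-2] = +1328.3549 N (tension)
  F[1-3] = -1155.7447 N (compression)
  F[2-3] = -1093.3930 N (compression)
  Rx@0 = +1730.8700 N
  Ry@0 = +998.6904 N
  Ry@2 = -223.8304 N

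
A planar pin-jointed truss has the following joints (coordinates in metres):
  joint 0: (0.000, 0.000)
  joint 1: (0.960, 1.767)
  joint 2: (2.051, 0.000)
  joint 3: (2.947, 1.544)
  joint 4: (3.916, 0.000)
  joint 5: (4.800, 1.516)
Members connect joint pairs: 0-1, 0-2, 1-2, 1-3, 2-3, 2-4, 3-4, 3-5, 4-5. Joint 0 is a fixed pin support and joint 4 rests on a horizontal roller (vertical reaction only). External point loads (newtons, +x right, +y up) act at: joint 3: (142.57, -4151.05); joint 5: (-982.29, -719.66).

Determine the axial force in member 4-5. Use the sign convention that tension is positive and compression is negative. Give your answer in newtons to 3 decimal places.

N=6 nodes, M=9 members, R=3 reactions → 2N=12, M+R=12
member 0 (0-1): L=2.0109, (cx,cy)=(0.4774,0.8787)
member 1 (0-2): L=2.0510, (cx,cy)=(1.0000,0.0000)
member 2 (1-2): L=2.0767, (cx,cy)=(0.5254,-0.8509)
member 3 (1-3): L=1.9995, (cx,cy)=(0.9938,-0.1115)
member 4 (2-3): L=1.7851, (cx,cy)=(0.5019,0.8649)
member 5 (2-4): L=1.8650, (cx,cy)=(1.0000,0.0000)
member 6 (3-4): L=1.8229, (cx,cy)=(0.5316,-0.8470)
member 7 (3-5): L=1.8532, (cx,cy)=(0.9999,-0.0151)
member 8 (4-5): L=1.7549, (cx,cy)=(0.5037,0.8639)
solve A·x = −loads:
  F[0-1] = -1352.8816 N (compression)
  F[0-2] = -193.8704 N (compression)
  F[1-2] = +1592.6498 N (tension)
  F[1-3] = -1491.8711 N (compression)
  F[2-3] = -1566.8074 N (compression)
  F[2-4] = +1429.2543 N (tension)
  F[3-4] = -3487.3888 N (compression)
  F[3-5] = -557.7959 N (compression)
  F[4-5] = -842.8291 N (compression)
  Rx@0 = +839.7200 N
  Ry@0 = +1188.7670 N
  Ry@4 = +3681.9430 N

-842.829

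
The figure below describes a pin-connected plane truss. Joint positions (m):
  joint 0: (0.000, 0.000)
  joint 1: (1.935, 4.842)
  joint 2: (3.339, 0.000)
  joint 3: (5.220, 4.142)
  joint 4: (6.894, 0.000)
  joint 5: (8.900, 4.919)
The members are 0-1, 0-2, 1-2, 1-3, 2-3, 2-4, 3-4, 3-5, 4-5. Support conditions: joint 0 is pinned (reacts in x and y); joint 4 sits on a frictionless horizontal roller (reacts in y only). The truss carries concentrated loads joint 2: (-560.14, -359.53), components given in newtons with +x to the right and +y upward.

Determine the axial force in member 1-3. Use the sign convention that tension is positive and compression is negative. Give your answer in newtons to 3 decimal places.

N=6 nodes, M=9 members, R=3 reactions → 2N=12, M+R=12
member 0 (0-1): L=5.2143, (cx,cy)=(0.3711,0.9286)
member 1 (0-2): L=3.3390, (cx,cy)=(1.0000,0.0000)
member 2 (1-2): L=5.0414, (cx,cy)=(0.2785,-0.9604)
member 3 (1-3): L=3.3588, (cx,cy)=(0.9780,-0.2084)
member 4 (2-3): L=4.5491, (cx,cy)=(0.4135,0.9105)
member 5 (2-4): L=3.5550, (cx,cy)=(1.0000,0.0000)
member 6 (3-4): L=4.4675, (cx,cy)=(0.3747,-0.9271)
member 7 (3-5): L=3.7611, (cx,cy)=(0.9784,0.2066)
member 8 (4-5): L=5.3123, (cx,cy)=(0.3776,0.9260)
solve A·x = −loads:
  F[0-1] = -199.6534 N (compression)
  F[0-2] = -486.0500 N (compression)
  F[1-2] = +223.2674 N (tension)
  F[1-3] = -139.3275 N (compression)
  F[2-3] = +159.3562 N (tension)
  F[2-4] = +70.3762 N (tension)
  F[3-4] = -187.8164 N (compression)
  F[3-5] = -0.0000 N (compression)
  F[4-5] = +0.0000 N (tension)
  Rx@0 = +560.1400 N
  Ry@0 = +185.3973 N
  Ry@4 = +174.1327 N

-139.328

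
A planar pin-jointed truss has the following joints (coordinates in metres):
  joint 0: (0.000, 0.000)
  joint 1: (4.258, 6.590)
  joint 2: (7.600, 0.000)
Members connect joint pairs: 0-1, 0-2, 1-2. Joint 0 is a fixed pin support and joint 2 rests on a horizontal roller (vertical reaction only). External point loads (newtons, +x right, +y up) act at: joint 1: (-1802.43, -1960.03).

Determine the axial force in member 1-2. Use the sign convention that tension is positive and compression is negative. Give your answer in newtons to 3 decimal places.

N=3 nodes, M=3 members, R=3 reactions → 2N=6, M+R=6
member 0 (0-1): L=7.8459, (cx,cy)=(0.5427,0.8399)
member 1 (0-2): L=7.6000, (cx,cy)=(1.0000,0.0000)
member 2 (1-2): L=7.3890, (cx,cy)=(0.4523,-0.8919)
solve A·x = −loads:
  F[0-1] = -2886.9151 N (compression)
  F[0-2] = -235.6967 N (compression)
  F[1-2] = +521.1127 N (tension)
  Rx@0 = +1802.4300 N
  Ry@0 = +2424.7939 N
  Ry@2 = -464.7639 N

521.113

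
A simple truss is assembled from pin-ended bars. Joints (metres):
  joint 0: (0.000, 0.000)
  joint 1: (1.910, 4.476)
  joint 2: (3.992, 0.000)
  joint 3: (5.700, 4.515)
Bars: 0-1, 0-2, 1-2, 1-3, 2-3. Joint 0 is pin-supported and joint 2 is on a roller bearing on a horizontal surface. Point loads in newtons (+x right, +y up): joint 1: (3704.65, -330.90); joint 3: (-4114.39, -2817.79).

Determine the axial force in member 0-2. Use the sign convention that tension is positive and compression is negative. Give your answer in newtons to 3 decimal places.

N=4 nodes, M=5 members, R=3 reactions → 2N=8, M+R=8
member 0 (0-1): L=4.8665, (cx,cy)=(0.3925,0.9198)
member 1 (0-2): L=3.9920, (cx,cy)=(1.0000,0.0000)
member 2 (1-2): L=4.9365, (cx,cy)=(0.4218,-0.9067)
member 3 (1-3): L=3.7902, (cx,cy)=(0.9999,0.0103)
member 4 (2-3): L=4.8273, (cx,cy)=(0.3538,0.9353)
solve A·x = −loads:
  F[0-1] = +579.9504 N (tension)
  F[0-2] = -637.3591 N (compression)
  F[1-2] = -987.9749 N (compression)
  F[1-3] = -3060.5105 N (compression)
  F[2-3] = -2979.0035 N (compression)
  Rx@0 = +409.7400 N
  Ry@0 = -533.4153 N
  Ry@2 = +3682.1053 N

-637.359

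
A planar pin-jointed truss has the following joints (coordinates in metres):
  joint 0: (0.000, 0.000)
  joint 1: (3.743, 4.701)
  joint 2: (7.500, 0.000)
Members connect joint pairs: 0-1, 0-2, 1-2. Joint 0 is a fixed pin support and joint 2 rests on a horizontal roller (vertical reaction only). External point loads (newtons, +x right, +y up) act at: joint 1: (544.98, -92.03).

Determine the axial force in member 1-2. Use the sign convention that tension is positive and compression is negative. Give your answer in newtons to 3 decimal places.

-496.075

N=3 nodes, M=3 members, R=3 reactions → 2N=6, M+R=6
member 0 (0-1): L=6.0091, (cx,cy)=(0.6229,0.7823)
member 1 (0-2): L=7.5000, (cx,cy)=(1.0000,0.0000)
member 2 (1-2): L=6.0178, (cx,cy)=(0.6243,-0.7812)
solve A·x = −loads:
  F[0-1] = +377.7172 N (tension)
  F[0-2] = +309.7048 N (tension)
  F[1-2] = -496.0754 N (compression)
  Rx@0 = -544.9800 N
  Ry@0 = -295.4926 N
  Ry@2 = +387.5226 N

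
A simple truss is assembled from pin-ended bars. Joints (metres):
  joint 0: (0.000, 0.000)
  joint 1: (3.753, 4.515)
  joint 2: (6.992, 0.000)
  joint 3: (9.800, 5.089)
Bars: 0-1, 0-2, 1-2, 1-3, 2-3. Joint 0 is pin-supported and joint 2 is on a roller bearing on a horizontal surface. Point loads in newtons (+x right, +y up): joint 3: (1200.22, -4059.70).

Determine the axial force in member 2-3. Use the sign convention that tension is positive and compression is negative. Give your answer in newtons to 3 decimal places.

-5030.293

N=4 nodes, M=5 members, R=3 reactions → 2N=8, M+R=8
member 0 (0-1): L=5.8711, (cx,cy)=(0.6392,0.7690)
member 1 (0-2): L=6.9920, (cx,cy)=(1.0000,0.0000)
member 2 (1-2): L=5.5566, (cx,cy)=(0.5829,-0.8125)
member 3 (1-3): L=6.0742, (cx,cy)=(0.9955,0.0945)
member 4 (2-3): L=5.8123, (cx,cy)=(0.4831,0.8756)
solve A·x = −loads:
  F[0-1] = +3256.0307 N (tension)
  F[0-2] = -881.1292 N (compression)
  F[1-2] = -2657.5060 N (compression)
  F[1-3] = +3646.7426 N (tension)
  F[2-3] = -5030.2927 N (compression)
  Rx@0 = -1200.2200 N
  Ry@0 = -2503.9412 N
  Ry@2 = +6563.6412 N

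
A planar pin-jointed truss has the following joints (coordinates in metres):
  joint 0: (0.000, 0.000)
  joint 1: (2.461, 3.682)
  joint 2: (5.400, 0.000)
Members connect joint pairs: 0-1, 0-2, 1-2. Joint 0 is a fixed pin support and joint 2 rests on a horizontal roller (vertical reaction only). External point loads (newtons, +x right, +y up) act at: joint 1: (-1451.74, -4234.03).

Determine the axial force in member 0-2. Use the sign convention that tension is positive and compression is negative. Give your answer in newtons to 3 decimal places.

750.114

N=3 nodes, M=3 members, R=3 reactions → 2N=6, M+R=6
member 0 (0-1): L=4.4287, (cx,cy)=(0.5557,0.8314)
member 1 (0-2): L=5.4000, (cx,cy)=(1.0000,0.0000)
member 2 (1-2): L=4.7111, (cx,cy)=(0.6238,-0.7816)
solve A·x = −loads:
  F[0-1] = -3962.3798 N (compression)
  F[0-2] = +750.1142 N (tension)
  F[1-2] = -1202.4135 N (compression)
  Rx@0 = +1451.7400 N
  Ry@0 = +3294.2816 N
  Ry@2 = +939.7484 N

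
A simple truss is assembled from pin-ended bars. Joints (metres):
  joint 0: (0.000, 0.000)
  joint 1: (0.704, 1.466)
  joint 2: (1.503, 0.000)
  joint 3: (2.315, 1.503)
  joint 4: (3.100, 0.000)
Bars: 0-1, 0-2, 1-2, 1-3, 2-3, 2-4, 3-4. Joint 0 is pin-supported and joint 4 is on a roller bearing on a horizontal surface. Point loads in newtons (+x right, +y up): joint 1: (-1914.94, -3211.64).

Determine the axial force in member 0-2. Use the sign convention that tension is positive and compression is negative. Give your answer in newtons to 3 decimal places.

-288.024

N=5 nodes, M=7 members, R=3 reactions → 2N=10, M+R=10
member 0 (0-1): L=1.6263, (cx,cy)=(0.4329,0.9014)
member 1 (0-2): L=1.5030, (cx,cy)=(1.0000,0.0000)
member 2 (1-2): L=1.6696, (cx,cy)=(0.4786,-0.8781)
member 3 (1-3): L=1.6114, (cx,cy)=(0.9997,0.0230)
member 4 (2-3): L=1.7083, (cx,cy)=(0.4753,0.8798)
member 5 (2-4): L=1.5970, (cx,cy)=(1.0000,0.0000)
member 6 (3-4): L=1.6957, (cx,cy)=(0.4629,-0.8864)
solve A·x = −loads:
  F[0-1] = -3758.2586 N (compression)
  F[0-2] = -288.0237 N (compression)
  F[1-2] = +205.6622 N (tension)
  F[1-3] = +189.6524 N (tension)
  F[2-3] = -205.2515 N (compression)
  F[2-4] = -92.0420 N (compression)
  F[3-4] = +198.8168 N (tension)
  Rx@0 = +1914.9400 N
  Ry@0 = +3387.8682 N
  Ry@4 = -176.2282 N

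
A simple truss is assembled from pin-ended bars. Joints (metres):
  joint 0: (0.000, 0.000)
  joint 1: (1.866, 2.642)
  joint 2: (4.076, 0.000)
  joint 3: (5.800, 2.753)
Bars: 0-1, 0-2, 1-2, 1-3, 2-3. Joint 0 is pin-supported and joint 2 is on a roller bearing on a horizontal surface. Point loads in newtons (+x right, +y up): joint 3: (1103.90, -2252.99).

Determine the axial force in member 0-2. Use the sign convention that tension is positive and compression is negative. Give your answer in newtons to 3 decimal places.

-95.740

N=4 nodes, M=5 members, R=3 reactions → 2N=8, M+R=8
member 0 (0-1): L=3.2345, (cx,cy)=(0.5769,0.8168)
member 1 (0-2): L=4.0760, (cx,cy)=(1.0000,0.0000)
member 2 (1-2): L=3.4445, (cx,cy)=(0.6416,-0.7670)
member 3 (1-3): L=3.9356, (cx,cy)=(0.9996,0.0282)
member 4 (2-3): L=3.2483, (cx,cy)=(0.5307,0.8475)
solve A·x = −loads:
  F[0-1] = +2079.4534 N (tension)
  F[0-2] = -95.7402 N (compression)
  F[1-2] = -2120.2475 N (compression)
  F[1-3] = +2561.0333 N (tension)
  F[2-3] = -2743.5247 N (compression)
  Rx@0 = -1103.9000 N
  Ry@0 = -1698.5259 N
  Ry@2 = +3951.5159 N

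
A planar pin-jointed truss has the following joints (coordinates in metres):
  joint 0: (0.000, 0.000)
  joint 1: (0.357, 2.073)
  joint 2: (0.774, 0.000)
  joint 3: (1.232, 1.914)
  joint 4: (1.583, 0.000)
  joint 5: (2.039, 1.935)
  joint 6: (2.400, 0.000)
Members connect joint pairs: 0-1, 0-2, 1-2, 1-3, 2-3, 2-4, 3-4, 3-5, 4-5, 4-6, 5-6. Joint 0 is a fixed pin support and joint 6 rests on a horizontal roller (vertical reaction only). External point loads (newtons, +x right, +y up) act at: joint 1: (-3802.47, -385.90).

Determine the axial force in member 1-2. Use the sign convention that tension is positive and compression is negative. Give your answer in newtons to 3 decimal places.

2804.663

N=7 nodes, M=11 members, R=3 reactions → 2N=14, M+R=14
member 0 (0-1): L=2.1035, (cx,cy)=(0.1697,0.9855)
member 1 (0-2): L=0.7740, (cx,cy)=(1.0000,0.0000)
member 2 (1-2): L=2.1145, (cx,cy)=(0.1972,-0.9804)
member 3 (1-3): L=0.8893, (cx,cy)=(0.9839,-0.1788)
member 4 (2-3): L=1.9680, (cx,cy)=(0.2327,0.9725)
member 5 (2-4): L=0.8090, (cx,cy)=(1.0000,0.0000)
member 6 (3-4): L=1.9459, (cx,cy)=(0.1804,-0.9836)
member 7 (3-5): L=0.8073, (cx,cy)=(0.9997,0.0260)
member 8 (4-5): L=1.9880, (cx,cy)=(0.2294,0.9733)
member 9 (4-6): L=0.8170, (cx,cy)=(1.0000,0.0000)
member 10 (5-6): L=1.9684, (cx,cy)=(0.1834,-0.9830)
solve A·x = −loads:
  F[0-1] = -3666.0643 N (compression)
  F[0-2] = -3180.2807 N (compression)
  F[1-2] = +2804.6632 N (tension)
  F[1-3] = +2670.2030 N (tension)
  F[2-3] = -2827.2087 N (compression)
  F[2-4] = -1969.2339 N (compression)
  F[3-4] = +3317.0634 N (tension)
  F[3-5] = +1371.3741 N (tension)
  F[4-5] = -3352.0270 N (compression)
  F[4-6] = -602.0362 N (compression)
  F[5-6] = +3282.6594 N (tension)
  Rx@0 = +3802.4700 N
  Ry@0 = +3612.8808 N
  Ry@6 = -3226.9808 N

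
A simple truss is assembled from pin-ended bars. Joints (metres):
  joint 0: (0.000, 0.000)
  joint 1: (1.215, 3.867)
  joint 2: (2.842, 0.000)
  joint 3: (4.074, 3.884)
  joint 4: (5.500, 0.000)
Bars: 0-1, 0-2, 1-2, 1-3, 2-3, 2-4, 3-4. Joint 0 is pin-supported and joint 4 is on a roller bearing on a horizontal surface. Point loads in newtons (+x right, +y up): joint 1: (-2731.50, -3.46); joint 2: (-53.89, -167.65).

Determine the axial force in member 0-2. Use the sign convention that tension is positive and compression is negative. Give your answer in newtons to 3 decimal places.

N=5 nodes, M=7 members, R=3 reactions → 2N=10, M+R=10
member 0 (0-1): L=4.0534, (cx,cy)=(0.2997,0.9540)
member 1 (0-2): L=2.8420, (cx,cy)=(1.0000,0.0000)
member 2 (1-2): L=4.1953, (cx,cy)=(0.3878,-0.9217)
member 3 (1-3): L=2.8591, (cx,cy)=(1.0000,0.0059)
member 4 (2-3): L=4.0747, (cx,cy)=(0.3024,0.9532)
member 5 (2-4): L=2.6580, (cx,cy)=(1.0000,0.0000)
member 6 (3-4): L=4.1375, (cx,cy)=(0.3447,-0.9387)
solve A·x = −loads:
  F[0-1] = -2100.8087 N (compression)
  F[0-2] = -2155.6734 N (compression)
  F[1-2] = +2178.7334 N (tension)
  F[1-3] = +1256.8669 N (tension)
  F[2-3] = -1930.9483 N (compression)
  F[2-4] = -673.0173 N (compression)
  F[3-4] = +1952.7429 N (tension)
  Rx@0 = +2785.3900 N
  Ry@0 = +2004.2091 N
  Ry@4 = -1833.0991 N

-2155.673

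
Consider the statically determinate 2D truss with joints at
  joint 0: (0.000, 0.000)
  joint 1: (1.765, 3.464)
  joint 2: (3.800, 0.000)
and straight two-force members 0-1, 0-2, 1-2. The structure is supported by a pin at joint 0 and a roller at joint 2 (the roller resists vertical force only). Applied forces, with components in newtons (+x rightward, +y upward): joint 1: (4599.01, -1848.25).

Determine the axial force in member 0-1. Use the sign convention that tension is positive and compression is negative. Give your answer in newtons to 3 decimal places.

3594.335

N=3 nodes, M=3 members, R=3 reactions → 2N=6, M+R=6
member 0 (0-1): L=3.8877, (cx,cy)=(0.4540,0.8910)
member 1 (0-2): L=3.8000, (cx,cy)=(1.0000,0.0000)
member 2 (1-2): L=4.0175, (cx,cy)=(0.5065,-0.8622)
solve A·x = −loads:
  F[0-1] = +3594.3346 N (tension)
  F[0-2] = +2967.2134 N (tension)
  F[1-2] = -5857.9160 N (compression)
  Rx@0 = -4599.0100 N
  Ry@0 = -3202.5742 N
  Ry@2 = +5050.8242 N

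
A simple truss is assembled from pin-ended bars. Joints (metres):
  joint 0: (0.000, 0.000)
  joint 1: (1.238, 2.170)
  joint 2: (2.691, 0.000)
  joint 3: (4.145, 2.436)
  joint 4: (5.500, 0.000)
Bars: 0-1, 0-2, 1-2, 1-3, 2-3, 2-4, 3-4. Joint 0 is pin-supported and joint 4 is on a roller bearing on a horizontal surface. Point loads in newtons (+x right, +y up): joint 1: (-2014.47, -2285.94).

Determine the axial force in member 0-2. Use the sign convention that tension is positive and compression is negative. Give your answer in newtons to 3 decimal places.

-550.438

N=5 nodes, M=7 members, R=3 reactions → 2N=10, M+R=10
member 0 (0-1): L=2.4983, (cx,cy)=(0.4955,0.8686)
member 1 (0-2): L=2.6910, (cx,cy)=(1.0000,0.0000)
member 2 (1-2): L=2.6115, (cx,cy)=(0.5564,-0.8309)
member 3 (1-3): L=2.9191, (cx,cy)=(0.9958,0.0911)
member 4 (2-3): L=2.8369, (cx,cy)=(0.5125,0.8587)
member 5 (2-4): L=2.8090, (cx,cy)=(1.0000,0.0000)
member 6 (3-4): L=2.7875, (cx,cy)=(0.4861,-0.8739)
solve A·x = −loads:
  F[0-1] = -2954.4460 N (compression)
  F[0-2] = -550.4376 N (compression)
  F[1-2] = +374.9236 N (tension)
  F[1-3] = +343.2665 N (tension)
  F[2-3] = -362.8100 N (compression)
  F[2-4] = -155.8893 N (compression)
  F[3-4] = +320.6941 N (tension)
  Rx@0 = +2014.4700 N
  Ry@0 = +2566.1957 N
  Ry@4 = -280.2557 N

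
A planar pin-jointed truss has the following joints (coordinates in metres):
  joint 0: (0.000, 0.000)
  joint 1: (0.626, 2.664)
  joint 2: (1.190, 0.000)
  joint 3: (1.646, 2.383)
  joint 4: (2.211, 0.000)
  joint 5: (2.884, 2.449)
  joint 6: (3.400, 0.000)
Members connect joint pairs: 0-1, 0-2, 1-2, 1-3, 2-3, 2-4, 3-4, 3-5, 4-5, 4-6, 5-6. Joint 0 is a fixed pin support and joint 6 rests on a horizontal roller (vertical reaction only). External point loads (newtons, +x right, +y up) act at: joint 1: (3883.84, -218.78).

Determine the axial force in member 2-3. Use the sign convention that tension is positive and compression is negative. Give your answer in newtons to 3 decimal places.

N=7 nodes, M=11 members, R=3 reactions → 2N=14, M+R=14
member 0 (0-1): L=2.7366, (cx,cy)=(0.2288,0.9735)
member 1 (0-2): L=1.1900, (cx,cy)=(1.0000,0.0000)
member 2 (1-2): L=2.7230, (cx,cy)=(0.2071,-0.9783)
member 3 (1-3): L=1.0580, (cx,cy)=(0.9641,-0.2656)
member 4 (2-3): L=2.4262, (cx,cy)=(0.1879,0.9822)
member 5 (2-4): L=1.0210, (cx,cy)=(1.0000,0.0000)
member 6 (3-4): L=2.4491, (cx,cy)=(0.2307,-0.9730)
member 7 (3-5): L=1.2398, (cx,cy)=(0.9986,0.0532)
member 8 (4-5): L=2.5398, (cx,cy)=(0.2650,0.9643)
member 9 (4-6): L=1.1890, (cx,cy)=(1.0000,0.0000)
member 10 (5-6): L=2.5028, (cx,cy)=(0.2062,-0.9785)
solve A·x = −loads:
  F[0-1] = +2942.6303 N (tension)
  F[0-2] = +3210.7010 N (tension)
  F[1-2] = -2386.8158 N (compression)
  F[1-3] = -2817.5351 N (compression)
  F[2-3] = +2377.4256 N (tension)
  F[2-4] = +2269.5156 N (tension)
  F[3-4] = -3252.1043 N (compression)
  F[3-5] = -1521.4113 N (compression)
  F[4-5] = +3281.6882 N (tension)
  F[4-6] = +649.6636 N (tension)
  F[5-6] = -3151.0824 N (compression)
  Rx@0 = -3883.8400 N
  Ry@0 = -2864.6041 N
  Ry@6 = +3083.3841 N

2377.426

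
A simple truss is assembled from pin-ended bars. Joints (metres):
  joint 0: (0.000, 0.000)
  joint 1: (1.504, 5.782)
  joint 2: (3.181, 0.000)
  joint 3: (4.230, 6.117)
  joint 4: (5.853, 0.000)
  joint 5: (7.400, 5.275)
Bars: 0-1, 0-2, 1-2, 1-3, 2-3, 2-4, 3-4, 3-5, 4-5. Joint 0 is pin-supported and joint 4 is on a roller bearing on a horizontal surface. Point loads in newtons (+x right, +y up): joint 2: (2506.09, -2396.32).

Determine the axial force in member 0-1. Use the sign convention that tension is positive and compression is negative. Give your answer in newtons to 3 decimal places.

N=6 nodes, M=9 members, R=3 reactions → 2N=12, M+R=12
member 0 (0-1): L=5.9744, (cx,cy)=(0.2517,0.9678)
member 1 (0-2): L=3.1810, (cx,cy)=(1.0000,0.0000)
member 2 (1-2): L=6.0203, (cx,cy)=(0.2786,-0.9604)
member 3 (1-3): L=2.7465, (cx,cy)=(0.9925,0.1220)
member 4 (2-3): L=6.2063, (cx,cy)=(0.1690,0.9856)
member 5 (2-4): L=2.6720, (cx,cy)=(1.0000,0.0000)
member 6 (3-4): L=6.3287, (cx,cy)=(0.2565,-0.9666)
member 7 (3-5): L=3.2799, (cx,cy)=(0.9665,-0.2567)
member 8 (4-5): L=5.4972, (cx,cy)=(0.2814,0.9596)
solve A·x = −loads:
  F[0-1] = -1130.3670 N (compression)
  F[0-2] = +2790.6491 N (tension)
  F[1-2] = +1064.6880 N (tension)
  F[1-3] = -585.5084 N (compression)
  F[2-3] = +1393.8270 N (tension)
  F[2-4] = +345.5493 N (tension)
  F[3-4] = -1347.4188 N (compression)
  F[3-5] = +0.0000 N (tension)
  F[4-5] = -0.0000 N (compression)
  Rx@0 = -2506.0900 N
  Ry@0 = +1093.9633 N
  Ry@4 = +1302.3567 N

-1130.367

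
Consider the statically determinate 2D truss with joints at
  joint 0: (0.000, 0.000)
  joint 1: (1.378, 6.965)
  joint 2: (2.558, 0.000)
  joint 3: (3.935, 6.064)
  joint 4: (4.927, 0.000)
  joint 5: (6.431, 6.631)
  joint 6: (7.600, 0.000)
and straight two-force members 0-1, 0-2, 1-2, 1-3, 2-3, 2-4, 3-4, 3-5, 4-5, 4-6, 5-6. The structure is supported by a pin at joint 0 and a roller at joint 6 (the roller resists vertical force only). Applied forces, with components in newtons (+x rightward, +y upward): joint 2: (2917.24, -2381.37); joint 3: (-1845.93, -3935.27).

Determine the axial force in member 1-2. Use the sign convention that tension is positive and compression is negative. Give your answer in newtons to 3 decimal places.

5712.010

N=7 nodes, M=11 members, R=3 reactions → 2N=14, M+R=14
member 0 (0-1): L=7.1000, (cx,cy)=(0.1941,0.9810)
member 1 (0-2): L=2.5580, (cx,cy)=(1.0000,0.0000)
member 2 (1-2): L=7.0642, (cx,cy)=(0.1670,-0.9860)
member 3 (1-3): L=2.7111, (cx,cy)=(0.9432,-0.3323)
member 4 (2-3): L=6.2184, (cx,cy)=(0.2214,0.9752)
member 5 (2-4): L=2.3690, (cx,cy)=(1.0000,0.0000)
member 6 (3-4): L=6.1446, (cx,cy)=(0.1614,-0.9869)
member 7 (3-5): L=2.5596, (cx,cy)=(0.9752,0.2215)
member 8 (4-5): L=6.7994, (cx,cy)=(0.2212,0.9752)
member 9 (4-6): L=2.6730, (cx,cy)=(1.0000,0.0000)
member 10 (5-6): L=6.7333, (cx,cy)=(0.1736,-0.9848)
solve A·x = −loads:
  F[0-1] = -5046.3990 N (compression)
  F[0-2] = +2050.7368 N (tension)
  F[1-2] = +5712.0101 N (tension)
  F[1-3] = -2050.0765 N (compression)
  F[2-3] = -3333.1375 N (compression)
  F[2-4] = +825.7123 N (tension)
  F[3-4] = -1518.0124 N (compression)
  F[3-5] = -595.4337 N (compression)
  F[4-5] = +1536.1505 N (tension)
  F[4-6] = +240.8516 N (tension)
  F[5-6] = -1387.2668 N (compression)
  Rx@0 = -1071.3100 N
  Ry@0 = +4950.4410 N
  Ry@6 = +1366.1990 N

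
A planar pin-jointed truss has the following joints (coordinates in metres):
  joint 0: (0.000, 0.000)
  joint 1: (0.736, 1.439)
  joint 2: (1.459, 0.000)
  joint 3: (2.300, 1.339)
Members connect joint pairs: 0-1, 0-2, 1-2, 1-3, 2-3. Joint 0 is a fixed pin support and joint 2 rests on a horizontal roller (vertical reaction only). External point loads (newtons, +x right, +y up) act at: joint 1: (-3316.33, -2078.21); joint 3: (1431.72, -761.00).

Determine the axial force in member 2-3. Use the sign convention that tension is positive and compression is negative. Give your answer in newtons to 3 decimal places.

N=4 nodes, M=5 members, R=3 reactions → 2N=8, M+R=8
member 0 (0-1): L=1.6163, (cx,cy)=(0.4554,0.8903)
member 1 (0-2): L=1.4590, (cx,cy)=(1.0000,0.0000)
member 2 (1-2): L=1.6104, (cx,cy)=(0.4490,-0.8936)
member 3 (1-3): L=1.5672, (cx,cy)=(0.9980,-0.0638)
member 4 (2-3): L=1.5812, (cx,cy)=(0.5319,0.8468)
solve A·x = −loads:
  F[0-1] = -2862.0425 N (compression)
  F[0-2] = -581.3453 N (compression)
  F[1-2] = +394.4870 N (tension)
  F[1-3] = +1839.7088 N (tension)
  F[2-3] = -760.0298 N (compression)
  Rx@0 = +1884.6100 N
  Ry@0 = +2548.0950 N
  Ry@2 = +291.1150 N

-760.030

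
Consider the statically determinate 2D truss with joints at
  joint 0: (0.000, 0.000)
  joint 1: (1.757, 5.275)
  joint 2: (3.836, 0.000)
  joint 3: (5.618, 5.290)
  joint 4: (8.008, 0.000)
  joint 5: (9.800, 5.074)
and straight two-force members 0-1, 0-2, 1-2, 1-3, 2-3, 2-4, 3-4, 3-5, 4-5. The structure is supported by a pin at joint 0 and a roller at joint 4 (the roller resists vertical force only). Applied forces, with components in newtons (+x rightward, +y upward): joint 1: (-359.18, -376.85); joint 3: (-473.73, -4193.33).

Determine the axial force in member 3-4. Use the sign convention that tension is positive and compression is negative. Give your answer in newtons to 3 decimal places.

N=6 nodes, M=9 members, R=3 reactions → 2N=12, M+R=12
member 0 (0-1): L=5.5599, (cx,cy)=(0.3160,0.9488)
member 1 (0-2): L=3.8360, (cx,cy)=(1.0000,0.0000)
member 2 (1-2): L=5.6699, (cx,cy)=(0.3667,-0.9304)
member 3 (1-3): L=3.8610, (cx,cy)=(1.0000,0.0039)
member 4 (2-3): L=5.5821, (cx,cy)=(0.3192,0.9477)
member 5 (2-4): L=4.1720, (cx,cy)=(1.0000,0.0000)
member 6 (3-4): L=5.8048, (cx,cy)=(0.4117,-0.9113)
member 7 (3-5): L=4.1876, (cx,cy)=(0.9987,-0.0516)
member 8 (4-5): L=5.3811, (cx,cy)=(0.3330,0.9429)
solve A·x = −loads:
  F[0-1] = -2208.3795 N (compression)
  F[0-2] = -135.0357 N (compression)
  F[1-2] = +1842.7695 N (tension)
  F[1-3] = -1014.3949 N (compression)
  F[2-3] = -1809.0802 N (compression)
  F[2-4] = +1118.1804 N (tension)
  F[3-4] = -2715.8417 N (compression)
  F[3-5] = -0.0000 N (tension)
  F[4-5] = +0.0000 N (tension)
  Rx@0 = +832.9100 N
  Ry@0 = +2095.2116 N
  Ry@4 = +2474.9684 N

-2715.842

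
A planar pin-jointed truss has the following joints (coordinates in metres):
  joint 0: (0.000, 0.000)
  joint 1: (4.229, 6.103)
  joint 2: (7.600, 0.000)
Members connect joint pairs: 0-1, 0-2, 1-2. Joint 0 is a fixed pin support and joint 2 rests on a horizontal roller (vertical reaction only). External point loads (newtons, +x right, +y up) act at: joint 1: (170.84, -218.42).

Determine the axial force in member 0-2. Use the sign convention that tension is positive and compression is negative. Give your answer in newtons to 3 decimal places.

142.909

N=3 nodes, M=3 members, R=3 reactions → 2N=6, M+R=6
member 0 (0-1): L=7.4250, (cx,cy)=(0.5696,0.8219)
member 1 (0-2): L=7.6000, (cx,cy)=(1.0000,0.0000)
member 2 (1-2): L=6.9721, (cx,cy)=(0.4835,-0.8753)
solve A·x = −loads:
  F[0-1] = +49.0398 N (tension)
  F[0-2] = +142.9089 N (tension)
  F[1-2] = -295.5728 N (compression)
  Rx@0 = -170.8400 N
  Ry@0 = -40.3083 N
  Ry@2 = +258.7283 N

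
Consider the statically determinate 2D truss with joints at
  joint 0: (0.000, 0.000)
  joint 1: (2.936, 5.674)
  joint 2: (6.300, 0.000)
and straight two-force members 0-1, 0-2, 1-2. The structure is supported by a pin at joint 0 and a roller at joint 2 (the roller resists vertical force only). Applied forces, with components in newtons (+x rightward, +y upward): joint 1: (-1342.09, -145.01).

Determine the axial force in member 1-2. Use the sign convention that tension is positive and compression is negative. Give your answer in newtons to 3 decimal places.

1326.641

N=3 nodes, M=3 members, R=3 reactions → 2N=6, M+R=6
member 0 (0-1): L=6.3886, (cx,cy)=(0.4596,0.8881)
member 1 (0-2): L=6.3000, (cx,cy)=(1.0000,0.0000)
member 2 (1-2): L=6.5963, (cx,cy)=(0.5100,-0.8602)
solve A·x = −loads:
  F[0-1] = -1448.1499 N (compression)
  F[0-2] = -676.5671 N (compression)
  F[1-2] = +1326.6405 N (tension)
  Rx@0 = +1342.0900 N
  Ry@0 = +1286.1639 N
  Ry@2 = -1141.1539 N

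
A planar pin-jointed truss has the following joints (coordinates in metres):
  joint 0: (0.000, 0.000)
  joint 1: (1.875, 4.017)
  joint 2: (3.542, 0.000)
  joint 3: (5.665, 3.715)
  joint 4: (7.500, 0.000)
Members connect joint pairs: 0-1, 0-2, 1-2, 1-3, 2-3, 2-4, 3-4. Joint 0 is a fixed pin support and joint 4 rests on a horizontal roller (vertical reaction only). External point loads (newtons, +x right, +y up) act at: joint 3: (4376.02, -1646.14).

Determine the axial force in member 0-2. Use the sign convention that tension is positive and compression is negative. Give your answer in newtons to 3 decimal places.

3552.256

N=5 nodes, M=7 members, R=3 reactions → 2N=10, M+R=10
member 0 (0-1): L=4.4330, (cx,cy)=(0.4230,0.9061)
member 1 (0-2): L=3.5420, (cx,cy)=(1.0000,0.0000)
member 2 (1-2): L=4.3492, (cx,cy)=(0.3833,-0.9236)
member 3 (1-3): L=3.8020, (cx,cy)=(0.9968,-0.0794)
member 4 (2-3): L=4.2788, (cx,cy)=(0.4962,0.8682)
member 5 (2-4): L=3.9580, (cx,cy)=(1.0000,0.0000)
member 6 (3-4): L=4.1435, (cx,cy)=(0.4429,-0.8966)
solve A·x = −loads:
  F[0-1] = +1947.6199 N (tension)
  F[0-2] = +3552.2555 N (tension)
  F[1-2] = -2049.6072 N (compression)
  F[1-3] = +1614.4648 N (tension)
  F[2-3] = +2180.3845 N (tension)
  F[2-4] = +1684.8278 N (tension)
  F[3-4] = -3804.3898 N (compression)
  Rx@0 = -4376.0200 N
  Ry@0 = -1764.8330 N
  Ry@4 = +3410.9730 N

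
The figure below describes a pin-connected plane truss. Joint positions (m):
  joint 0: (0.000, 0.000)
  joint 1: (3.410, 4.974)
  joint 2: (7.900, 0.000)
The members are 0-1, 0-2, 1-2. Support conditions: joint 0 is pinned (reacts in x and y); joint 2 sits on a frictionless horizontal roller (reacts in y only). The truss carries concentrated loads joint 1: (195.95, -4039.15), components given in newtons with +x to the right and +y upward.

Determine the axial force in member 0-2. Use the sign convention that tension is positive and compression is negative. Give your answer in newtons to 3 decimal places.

1685.199

N=3 nodes, M=3 members, R=3 reactions → 2N=6, M+R=6
member 0 (0-1): L=6.0307, (cx,cy)=(0.5654,0.8248)
member 1 (0-2): L=7.9000, (cx,cy)=(1.0000,0.0000)
member 2 (1-2): L=6.7008, (cx,cy)=(0.6701,-0.7423)
solve A·x = −loads:
  F[0-1] = -2633.7667 N (compression)
  F[0-2] = +1685.1991 N (tension)
  F[1-2] = -2514.9641 N (compression)
  Rx@0 = -195.9500 N
  Ry@0 = +2172.2947 N
  Ry@2 = +1866.8553 N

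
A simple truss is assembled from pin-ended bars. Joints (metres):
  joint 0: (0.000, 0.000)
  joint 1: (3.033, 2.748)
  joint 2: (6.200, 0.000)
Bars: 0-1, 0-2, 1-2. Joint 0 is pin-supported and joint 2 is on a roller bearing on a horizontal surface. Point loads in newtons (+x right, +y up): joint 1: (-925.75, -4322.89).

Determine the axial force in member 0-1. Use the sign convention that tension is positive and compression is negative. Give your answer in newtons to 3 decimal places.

-3899.842

N=3 nodes, M=3 members, R=3 reactions → 2N=6, M+R=6
member 0 (0-1): L=4.0927, (cx,cy)=(0.7411,0.6714)
member 1 (0-2): L=6.2000, (cx,cy)=(1.0000,0.0000)
member 2 (1-2): L=4.1930, (cx,cy)=(0.7553,-0.6554)
solve A·x = −loads:
  F[0-1] = -3899.8421 N (compression)
  F[0-2] = +1964.2933 N (tension)
  F[1-2] = -2600.6679 N (compression)
  Rx@0 = +925.7500 N
  Ry@0 = +2618.4764 N
  Ry@2 = +1704.4136 N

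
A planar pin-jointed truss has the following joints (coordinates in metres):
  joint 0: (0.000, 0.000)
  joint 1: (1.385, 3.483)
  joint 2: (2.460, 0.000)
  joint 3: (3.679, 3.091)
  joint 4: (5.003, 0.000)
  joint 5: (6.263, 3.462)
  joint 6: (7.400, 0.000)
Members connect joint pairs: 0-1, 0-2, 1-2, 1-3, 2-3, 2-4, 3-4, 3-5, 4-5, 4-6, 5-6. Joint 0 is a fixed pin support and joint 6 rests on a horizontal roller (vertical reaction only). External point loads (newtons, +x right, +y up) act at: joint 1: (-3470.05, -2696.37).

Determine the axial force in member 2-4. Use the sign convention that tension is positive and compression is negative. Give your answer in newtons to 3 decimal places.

-1358.640

N=7 nodes, M=11 members, R=3 reactions → 2N=14, M+R=14
member 0 (0-1): L=3.7483, (cx,cy)=(0.3695,0.9292)
member 1 (0-2): L=2.4600, (cx,cy)=(1.0000,0.0000)
member 2 (1-2): L=3.6451, (cx,cy)=(0.2949,-0.9555)
member 3 (1-3): L=2.3273, (cx,cy)=(0.9857,-0.1684)
member 4 (2-3): L=3.3227, (cx,cy)=(0.3669,0.9303)
member 5 (2-4): L=2.5430, (cx,cy)=(1.0000,0.0000)
member 6 (3-4): L=3.3626, (cx,cy)=(0.3937,-0.9192)
member 7 (3-5): L=2.6105, (cx,cy)=(0.9898,0.1421)
member 8 (4-5): L=3.6842, (cx,cy)=(0.3420,0.9397)
member 9 (4-6): L=2.3970, (cx,cy)=(1.0000,0.0000)
member 10 (5-6): L=3.6439, (cx,cy)=(0.3120,-0.9501)
solve A·x = −loads:
  F[0-1] = -4116.2933 N (compression)
  F[0-2] = -1949.0632 N (compression)
  F[1-2] = +878.9390 N (tension)
  F[1-3] = +1714.3457 N (tension)
  F[2-3] = -902.7977 N (compression)
  F[2-4] = -1358.6401 N (compression)
  F[3-4] = +1356.5697 N (tension)
  F[3-5] = +832.9594 N (tension)
  F[4-5] = -1327.0096 N (compression)
  F[4-6] = -370.6612 N (compression)
  F[5-6] = +1187.9182 N (tension)
  Rx@0 = +3470.0500 N
  Ry@0 = +3824.9797 N
  Ry@6 = -1128.6097 N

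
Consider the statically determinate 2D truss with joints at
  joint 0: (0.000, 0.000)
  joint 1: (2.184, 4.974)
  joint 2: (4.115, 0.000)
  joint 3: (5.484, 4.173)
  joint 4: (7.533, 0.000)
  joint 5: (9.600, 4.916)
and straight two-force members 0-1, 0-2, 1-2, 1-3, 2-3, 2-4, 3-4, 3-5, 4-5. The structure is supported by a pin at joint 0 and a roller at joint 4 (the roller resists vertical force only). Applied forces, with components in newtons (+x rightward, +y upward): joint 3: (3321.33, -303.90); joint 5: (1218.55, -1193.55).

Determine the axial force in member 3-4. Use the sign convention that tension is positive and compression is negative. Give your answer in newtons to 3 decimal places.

N=6 nodes, M=9 members, R=3 reactions → 2N=12, M+R=12
member 0 (0-1): L=5.4324, (cx,cy)=(0.4020,0.9156)
member 1 (0-2): L=4.1150, (cx,cy)=(1.0000,0.0000)
member 2 (1-2): L=5.3357, (cx,cy)=(0.3619,-0.9322)
member 3 (1-3): L=3.3958, (cx,cy)=(0.9718,-0.2359)
member 4 (2-3): L=4.3918, (cx,cy)=(0.3117,0.9502)
member 5 (2-4): L=3.4180, (cx,cy)=(1.0000,0.0000)
member 6 (3-4): L=4.6489, (cx,cy)=(0.4407,-0.8976)
member 7 (3-5): L=4.1825, (cx,cy)=(0.9841,0.1776)
member 8 (4-5): L=5.3329, (cx,cy)=(0.3876,0.9218)
solve A·x = −loads:
  F[0-1] = +3145.3429 N (tension)
  F[0-2] = +3275.3414 N (tension)
  F[1-2] = -3774.2739 N (compression)
  F[1-3] = +2706.8417 N (tension)
  F[2-3] = +3702.9341 N (tension)
  F[2-4] = +755.1551 N (tension)
  F[3-4] = -3172.5612 N (compression)
  F[3-5] = +1891.7867 N (tension)
  F[4-5] = -1659.3249 N (compression)
  Rx@0 = -4539.8800 N
  Ry@0 = -2879.9520 N
  Ry@4 = +4377.4020 N

-3172.561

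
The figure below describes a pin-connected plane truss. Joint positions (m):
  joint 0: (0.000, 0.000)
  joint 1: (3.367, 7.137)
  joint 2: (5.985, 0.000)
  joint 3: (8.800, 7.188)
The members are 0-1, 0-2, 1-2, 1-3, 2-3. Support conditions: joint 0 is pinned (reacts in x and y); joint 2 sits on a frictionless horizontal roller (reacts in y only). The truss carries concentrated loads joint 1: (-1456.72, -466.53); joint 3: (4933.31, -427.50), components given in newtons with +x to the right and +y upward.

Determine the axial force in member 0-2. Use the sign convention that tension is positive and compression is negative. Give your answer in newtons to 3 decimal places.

1502.338

N=4 nodes, M=5 members, R=3 reactions → 2N=8, M+R=8
member 0 (0-1): L=7.8914, (cx,cy)=(0.4267,0.9044)
member 1 (0-2): L=5.9850, (cx,cy)=(1.0000,0.0000)
member 2 (1-2): L=7.6020, (cx,cy)=(0.3444,-0.9388)
member 3 (1-3): L=5.4332, (cx,cy)=(1.0000,0.0094)
member 4 (2-3): L=7.7196, (cx,cy)=(0.3647,0.9311)
solve A·x = −loads:
  F[0-1] = +4627.1229 N (tension)
  F[0-2] = +1502.3377 N (tension)
  F[1-2] = -4903.2090 N (compression)
  F[1-3] = +5119.7758 N (tension)
  F[2-3] = -510.7254 N (compression)
  Rx@0 = -3476.5900 N
  Ry@0 = -4184.8051 N
  Ry@2 = +5078.8351 N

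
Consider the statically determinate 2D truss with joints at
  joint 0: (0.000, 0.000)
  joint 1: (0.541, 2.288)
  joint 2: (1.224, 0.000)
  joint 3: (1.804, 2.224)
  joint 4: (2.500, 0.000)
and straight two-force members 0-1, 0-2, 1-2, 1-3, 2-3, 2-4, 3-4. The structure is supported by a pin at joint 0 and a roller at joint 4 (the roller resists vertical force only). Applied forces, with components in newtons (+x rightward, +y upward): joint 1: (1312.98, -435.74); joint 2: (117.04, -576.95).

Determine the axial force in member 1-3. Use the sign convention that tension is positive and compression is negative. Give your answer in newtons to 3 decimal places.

-894.933

N=5 nodes, M=7 members, R=3 reactions → 2N=10, M+R=10
member 0 (0-1): L=2.3511, (cx,cy)=(0.2301,0.9732)
member 1 (0-2): L=1.2240, (cx,cy)=(1.0000,0.0000)
member 2 (1-2): L=2.3878, (cx,cy)=(0.2860,-0.9582)
member 3 (1-3): L=1.2646, (cx,cy)=(0.9987,-0.0506)
member 4 (2-3): L=2.2984, (cx,cy)=(0.2524,0.9676)
member 5 (2-4): L=1.2760, (cx,cy)=(1.0000,0.0000)
member 6 (3-4): L=2.3304, (cx,cy)=(0.2987,-0.9544)
solve A·x = −loads:
  F[0-1] = +581.3175 N (tension)
  F[0-2] = +1296.2553 N (tension)
  F[1-2] = -997.8606 N (compression)
  F[1-3] = -894.9328 N (compression)
  F[2-3] = +1584.3951 N (tension)
  F[2-4] = +493.9623 N (tension)
  F[3-4] = -1653.8957 N (compression)
  Rx@0 = -1430.0200 N
  Ry@0 = -565.7182 N
  Ry@4 = +1578.4082 N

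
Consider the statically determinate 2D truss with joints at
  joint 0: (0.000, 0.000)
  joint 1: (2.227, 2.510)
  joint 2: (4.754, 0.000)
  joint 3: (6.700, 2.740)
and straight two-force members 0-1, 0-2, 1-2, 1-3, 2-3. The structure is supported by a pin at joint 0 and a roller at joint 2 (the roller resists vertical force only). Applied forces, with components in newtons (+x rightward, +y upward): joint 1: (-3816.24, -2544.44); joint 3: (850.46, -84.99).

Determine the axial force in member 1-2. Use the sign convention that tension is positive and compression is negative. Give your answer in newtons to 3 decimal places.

N=4 nodes, M=5 members, R=3 reactions → 2N=8, M+R=8
member 0 (0-1): L=3.3555, (cx,cy)=(0.6637,0.7480)
member 1 (0-2): L=4.7540, (cx,cy)=(1.0000,0.0000)
member 2 (1-2): L=3.5617, (cx,cy)=(0.7095,-0.7047)
member 3 (1-3): L=4.4789, (cx,cy)=(0.9987,0.0514)
member 4 (2-3): L=3.3607, (cx,cy)=(0.5790,0.8153)
solve A·x = −loads:
  F[0-1] = -3799.9516 N (compression)
  F[0-2] = -443.8313 N (compression)
  F[1-2] = +491.8279 N (tension)
  F[1-3] = +946.5937 N (tension)
  F[2-3] = -163.8654 N (compression)
  Rx@0 = +2965.7800 N
  Ry@0 = +2842.4298 N
  Ry@2 = -212.9998 N

491.828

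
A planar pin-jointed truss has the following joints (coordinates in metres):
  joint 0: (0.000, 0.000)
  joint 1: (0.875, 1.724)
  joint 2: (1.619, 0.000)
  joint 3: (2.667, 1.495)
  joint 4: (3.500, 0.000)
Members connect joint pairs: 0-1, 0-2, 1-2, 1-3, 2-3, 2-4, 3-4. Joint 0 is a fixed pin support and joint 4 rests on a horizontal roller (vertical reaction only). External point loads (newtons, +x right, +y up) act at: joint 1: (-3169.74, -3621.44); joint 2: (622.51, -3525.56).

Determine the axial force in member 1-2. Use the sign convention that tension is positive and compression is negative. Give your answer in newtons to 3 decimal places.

N=5 nodes, M=7 members, R=3 reactions → 2N=10, M+R=10
member 0 (0-1): L=1.9333, (cx,cy)=(0.4526,0.8917)
member 1 (0-2): L=1.6190, (cx,cy)=(1.0000,0.0000)
member 2 (1-2): L=1.8777, (cx,cy)=(0.3962,-0.9182)
member 3 (1-3): L=1.8066, (cx,cy)=(0.9919,-0.1268)
member 4 (2-3): L=1.8257, (cx,cy)=(0.5740,0.8188)
member 5 (2-4): L=1.8810, (cx,cy)=(1.0000,0.0000)
member 6 (3-4): L=1.7114, (cx,cy)=(0.4867,-0.8736)
solve A·x = −loads:
  F[0-1] = -6921.6016 N (compression)
  F[0-2] = +585.3817 N (tension)
  F[1-2] = +2934.7652 N (tension)
  F[1-3] = -1134.8739 N (compression)
  F[2-3] = +1014.8481 N (tension)
  F[2-4] = +543.1828 N (tension)
  F[3-4] = -1115.9747 N (compression)
  Rx@0 = +2547.2300 N
  Ry@0 = +6172.1400 N
  Ry@4 = +974.8600 N

2934.765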